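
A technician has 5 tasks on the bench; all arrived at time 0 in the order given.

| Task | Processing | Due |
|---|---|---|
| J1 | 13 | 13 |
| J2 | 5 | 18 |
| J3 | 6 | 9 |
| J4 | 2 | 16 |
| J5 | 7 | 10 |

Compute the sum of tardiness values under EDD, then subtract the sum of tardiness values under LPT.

EDD (increasing due date): J3 J5 J1 J4 J2.
J3: 0→6, due 9, tardiness 0
J5: 6→13, due 10, tardiness 3
J1: 13→26, due 13, tardiness 13
J4: 26→28, due 16, tardiness 12
J2: 28→33, due 18, tardiness 15
Sum = 0+3+13+12+15 = 43.
LPT (decreasing processing time): J1 J5 J3 J2 J4.
J1: 0→13, due 13, tardiness 0
J5: 13→20, due 10, tardiness 10
J3: 20→26, due 9, tardiness 17
J2: 26→31, due 18, tardiness 13
J4: 31→33, due 16, tardiness 17
Sum = 0+10+17+13+17 = 57.
Difference = 43 − 57 = -14.

-14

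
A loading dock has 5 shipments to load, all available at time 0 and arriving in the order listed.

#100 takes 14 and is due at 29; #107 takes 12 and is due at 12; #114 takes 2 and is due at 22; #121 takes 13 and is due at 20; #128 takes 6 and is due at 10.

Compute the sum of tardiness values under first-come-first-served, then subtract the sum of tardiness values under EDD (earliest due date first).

FIFO (arrival order): #100 #107 #114 #121 #128.
#100: 0→14, due 29, tardiness 0
#107: 14→26, due 12, tardiness 14
#114: 26→28, due 22, tardiness 6
#121: 28→41, due 20, tardiness 21
#128: 41→47, due 10, tardiness 37
Sum = 0+14+6+21+37 = 78.
EDD (increasing due date): #128 #107 #121 #114 #100.
#128: 0→6, due 10, tardiness 0
#107: 6→18, due 12, tardiness 6
#121: 18→31, due 20, tardiness 11
#114: 31→33, due 22, tardiness 11
#100: 33→47, due 29, tardiness 18
Sum = 0+6+11+11+18 = 46.
Difference = 78 − 46 = 32.

32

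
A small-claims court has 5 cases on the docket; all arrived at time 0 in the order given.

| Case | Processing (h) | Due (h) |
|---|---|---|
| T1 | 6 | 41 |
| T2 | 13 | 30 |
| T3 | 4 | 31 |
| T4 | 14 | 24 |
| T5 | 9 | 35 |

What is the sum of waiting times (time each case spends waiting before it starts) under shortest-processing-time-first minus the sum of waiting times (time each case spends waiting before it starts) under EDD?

SPT (increasing processing time): T3 T1 T5 T2 T4.
T3: waits 0, runs 0→4
T1: waits 4, runs 4→10
T5: waits 10, runs 10→19
T2: waits 19, runs 19→32
T4: waits 32, runs 32→46
Sum = 0+4+10+19+32 = 65.
EDD (increasing due date): T4 T2 T3 T5 T1.
T4: waits 0, runs 0→14
T2: waits 14, runs 14→27
T3: waits 27, runs 27→31
T5: waits 31, runs 31→40
T1: waits 40, runs 40→46
Sum = 0+14+27+31+40 = 112.
Difference = 65 − 112 = -47.

-47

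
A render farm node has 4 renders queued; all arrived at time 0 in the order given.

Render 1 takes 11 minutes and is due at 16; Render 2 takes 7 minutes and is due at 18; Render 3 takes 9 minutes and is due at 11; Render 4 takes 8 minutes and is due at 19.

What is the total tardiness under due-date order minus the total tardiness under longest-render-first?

EDD (increasing due date): Render 3 Render 1 Render 2 Render 4.
Render 3: 0→9, due 11, tardiness 0
Render 1: 9→20, due 16, tardiness 4
Render 2: 20→27, due 18, tardiness 9
Render 4: 27→35, due 19, tardiness 16
Sum = 0+4+9+16 = 29.
LPT (decreasing processing time): Render 1 Render 3 Render 4 Render 2.
Render 1: 0→11, due 16, tardiness 0
Render 3: 11→20, due 11, tardiness 9
Render 4: 20→28, due 19, tardiness 9
Render 2: 28→35, due 18, tardiness 17
Sum = 0+9+9+17 = 35.
Difference = 29 − 35 = -6.

-6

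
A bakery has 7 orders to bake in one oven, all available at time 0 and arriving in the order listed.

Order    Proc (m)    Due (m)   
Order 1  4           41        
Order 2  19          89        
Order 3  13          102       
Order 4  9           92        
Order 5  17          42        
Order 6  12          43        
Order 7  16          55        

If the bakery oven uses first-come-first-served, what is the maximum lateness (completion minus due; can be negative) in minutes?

35

FIFO (arrival order): Order 1 Order 2 Order 3 Order 4 Order 5 Order 6 Order 7.
Order 1: 0→4, due 41, lateness -37
Order 2: 4→23, due 89, lateness -66
Order 3: 23→36, due 102, lateness -66
Order 4: 36→45, due 92, lateness -47
Order 5: 45→62, due 42, lateness 20
Order 6: 62→74, due 43, lateness 31
Order 7: 74→90, due 55, lateness 35
Maximum = 35.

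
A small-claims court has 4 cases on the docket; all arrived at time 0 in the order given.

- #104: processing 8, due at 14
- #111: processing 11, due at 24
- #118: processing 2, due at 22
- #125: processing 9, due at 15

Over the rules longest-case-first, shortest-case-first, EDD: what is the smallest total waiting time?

31

LPT (decreasing processing time): #111 #125 #104 #118.
#111: waits 0, runs 0→11
#125: waits 11, runs 11→20
#104: waits 20, runs 20→28
#118: waits 28, runs 28→30
Sum = 0+11+20+28 = 59.
SPT (increasing processing time): #118 #104 #125 #111.
#118: waits 0, runs 0→2
#104: waits 2, runs 2→10
#125: waits 10, runs 10→19
#111: waits 19, runs 19→30
Sum = 0+2+10+19 = 31.
EDD (increasing due date): #104 #125 #118 #111.
#104: waits 0, runs 0→8
#125: waits 8, runs 8→17
#118: waits 17, runs 17→19
#111: waits 19, runs 19→30
Sum = 0+8+17+19 = 44.
LPT 59, SPT 31, EDD 44 → minimum 31.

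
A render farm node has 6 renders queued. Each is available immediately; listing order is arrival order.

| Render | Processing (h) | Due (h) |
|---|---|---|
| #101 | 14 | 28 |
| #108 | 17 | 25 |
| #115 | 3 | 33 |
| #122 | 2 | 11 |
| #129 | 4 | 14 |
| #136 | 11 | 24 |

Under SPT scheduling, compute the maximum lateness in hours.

SPT (increasing processing time): #122 #115 #129 #136 #101 #108.
#122: 0→2, due 11, lateness -9
#115: 2→5, due 33, lateness -28
#129: 5→9, due 14, lateness -5
#136: 9→20, due 24, lateness -4
#101: 20→34, due 28, lateness 6
#108: 34→51, due 25, lateness 26
Maximum = 26.

26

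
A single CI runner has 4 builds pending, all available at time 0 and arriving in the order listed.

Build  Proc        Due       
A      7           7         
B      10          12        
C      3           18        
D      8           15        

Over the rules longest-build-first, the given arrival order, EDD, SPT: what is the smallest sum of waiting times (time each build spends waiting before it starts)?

LPT (decreasing processing time): B D A C.
B: waits 0, runs 0→10
D: waits 10, runs 10→18
A: waits 18, runs 18→25
C: waits 25, runs 25→28
Sum = 0+10+18+25 = 53.
FIFO (arrival order): A B C D.
A: waits 0, runs 0→7
B: waits 7, runs 7→17
C: waits 17, runs 17→20
D: waits 20, runs 20→28
Sum = 0+7+17+20 = 44.
EDD (increasing due date): A B D C.
A: waits 0, runs 0→7
B: waits 7, runs 7→17
D: waits 17, runs 17→25
C: waits 25, runs 25→28
Sum = 0+7+17+25 = 49.
SPT (increasing processing time): C A D B.
C: waits 0, runs 0→3
A: waits 3, runs 3→10
D: waits 10, runs 10→18
B: waits 18, runs 18→28
Sum = 0+3+10+18 = 31.
LPT 53, FIFO 44, EDD 49, SPT 31 → minimum 31.

31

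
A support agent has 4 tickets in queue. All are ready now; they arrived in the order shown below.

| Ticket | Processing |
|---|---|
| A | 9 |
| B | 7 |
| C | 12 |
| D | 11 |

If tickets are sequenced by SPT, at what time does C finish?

39

SPT (increasing processing time): B A D C.
B: 0→7
A: 7→16
D: 16→27
C: 27→39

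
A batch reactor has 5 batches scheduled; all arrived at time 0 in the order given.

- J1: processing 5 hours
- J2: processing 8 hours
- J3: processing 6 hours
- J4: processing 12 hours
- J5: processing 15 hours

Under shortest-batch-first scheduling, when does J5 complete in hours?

46

SPT (increasing processing time): J1 J3 J2 J4 J5.
J1: 0→5
J3: 5→11
J2: 11→19
J4: 19→31
J5: 31→46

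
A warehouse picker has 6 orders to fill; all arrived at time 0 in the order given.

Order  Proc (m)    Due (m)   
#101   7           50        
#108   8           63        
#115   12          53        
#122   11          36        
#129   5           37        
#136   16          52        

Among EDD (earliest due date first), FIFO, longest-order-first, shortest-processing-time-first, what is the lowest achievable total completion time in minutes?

EDD (increasing due date): #122 #129 #101 #136 #115 #108.
#122: 0→11
#129: 11→16
#101: 16→23
#136: 23→39
#115: 39→51
#108: 51→59
Sum = 11+16+23+39+51+59 = 199.
FIFO (arrival order): #101 #108 #115 #122 #129 #136.
#101: 0→7
#108: 7→15
#115: 15→27
#122: 27→38
#129: 38→43
#136: 43→59
Sum = 7+15+27+38+43+59 = 189.
LPT (decreasing processing time): #136 #115 #122 #108 #101 #129.
#136: 0→16
#115: 16→28
#122: 28→39
#108: 39→47
#101: 47→54
#129: 54→59
Sum = 16+28+39+47+54+59 = 243.
SPT (increasing processing time): #129 #101 #108 #122 #115 #136.
#129: 0→5
#101: 5→12
#108: 12→20
#122: 20→31
#115: 31→43
#136: 43→59
Sum = 5+12+20+31+43+59 = 170.
EDD 199, FIFO 189, LPT 243, SPT 170 → minimum 170.

170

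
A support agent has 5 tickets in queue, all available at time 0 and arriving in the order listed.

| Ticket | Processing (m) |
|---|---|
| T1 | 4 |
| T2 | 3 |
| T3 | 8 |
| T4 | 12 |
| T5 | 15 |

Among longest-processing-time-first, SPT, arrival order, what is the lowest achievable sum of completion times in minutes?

LPT (decreasing processing time): T5 T4 T3 T1 T2.
T5: 0→15
T4: 15→27
T3: 27→35
T1: 35→39
T2: 39→42
Sum = 15+27+35+39+42 = 158.
SPT (increasing processing time): T2 T1 T3 T4 T5.
T2: 0→3
T1: 3→7
T3: 7→15
T4: 15→27
T5: 27→42
Sum = 3+7+15+27+42 = 94.
FIFO (arrival order): T1 T2 T3 T4 T5.
T1: 0→4
T2: 4→7
T3: 7→15
T4: 15→27
T5: 27→42
Sum = 4+7+15+27+42 = 95.
LPT 158, SPT 94, FIFO 95 → minimum 94.

94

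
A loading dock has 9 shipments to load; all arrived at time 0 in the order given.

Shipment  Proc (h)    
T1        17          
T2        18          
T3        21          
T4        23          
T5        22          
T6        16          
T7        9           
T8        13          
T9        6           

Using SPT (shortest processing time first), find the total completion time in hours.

600

SPT (increasing processing time): T9 T7 T8 T6 T1 T2 T3 T5 T4.
T9: 0→6
T7: 6→15
T8: 15→28
T6: 28→44
T1: 44→61
T2: 61→79
T3: 79→100
T5: 100→122
T4: 122→145
Sum = 6+15+28+44+61+79+100+122+145 = 600.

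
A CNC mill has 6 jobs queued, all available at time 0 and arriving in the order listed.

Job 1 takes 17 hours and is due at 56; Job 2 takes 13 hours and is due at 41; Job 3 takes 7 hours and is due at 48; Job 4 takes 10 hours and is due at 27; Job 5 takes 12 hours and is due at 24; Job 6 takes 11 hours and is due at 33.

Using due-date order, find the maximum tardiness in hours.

EDD (increasing due date): Job 5 Job 4 Job 6 Job 2 Job 3 Job 1.
Job 5: 0→12, due 24, tardiness 0
Job 4: 12→22, due 27, tardiness 0
Job 6: 22→33, due 33, tardiness 0
Job 2: 33→46, due 41, tardiness 5
Job 3: 46→53, due 48, tardiness 5
Job 1: 53→70, due 56, tardiness 14
Maximum = 14.

14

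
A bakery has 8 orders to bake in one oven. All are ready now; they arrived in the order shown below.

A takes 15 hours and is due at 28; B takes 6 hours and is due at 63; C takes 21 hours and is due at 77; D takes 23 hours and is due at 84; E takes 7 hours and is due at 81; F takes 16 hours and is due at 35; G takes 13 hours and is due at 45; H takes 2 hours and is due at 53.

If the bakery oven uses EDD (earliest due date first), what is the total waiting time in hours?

341

EDD (increasing due date): A F G H B C E D.
A: waits 0, runs 0→15
F: waits 15, runs 15→31
G: waits 31, runs 31→44
H: waits 44, runs 44→46
B: waits 46, runs 46→52
C: waits 52, runs 52→73
E: waits 73, runs 73→80
D: waits 80, runs 80→103
Sum = 0+15+31+44+46+52+73+80 = 341.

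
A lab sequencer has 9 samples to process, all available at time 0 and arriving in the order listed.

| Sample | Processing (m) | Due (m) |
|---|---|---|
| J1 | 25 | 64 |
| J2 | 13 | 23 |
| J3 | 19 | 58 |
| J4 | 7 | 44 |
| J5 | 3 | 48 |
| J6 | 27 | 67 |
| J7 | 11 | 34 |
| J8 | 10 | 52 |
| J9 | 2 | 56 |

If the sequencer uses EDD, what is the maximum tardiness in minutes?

EDD (increasing due date): J2 J7 J4 J5 J8 J9 J3 J1 J6.
J2: 0→13, due 23, tardiness 0
J7: 13→24, due 34, tardiness 0
J4: 24→31, due 44, tardiness 0
J5: 31→34, due 48, tardiness 0
J8: 34→44, due 52, tardiness 0
J9: 44→46, due 56, tardiness 0
J3: 46→65, due 58, tardiness 7
J1: 65→90, due 64, tardiness 26
J6: 90→117, due 67, tardiness 50
Maximum = 50.

50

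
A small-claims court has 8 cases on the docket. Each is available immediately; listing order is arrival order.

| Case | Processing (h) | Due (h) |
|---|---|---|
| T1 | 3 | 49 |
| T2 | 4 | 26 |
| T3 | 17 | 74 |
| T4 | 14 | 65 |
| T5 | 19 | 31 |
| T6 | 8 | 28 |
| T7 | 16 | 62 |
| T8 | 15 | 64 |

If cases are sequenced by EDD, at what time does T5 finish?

31

EDD (increasing due date): T2 T6 T5 T1 T7 T8 T4 T3.
T2: 0→4
T6: 4→12
T5: 12→31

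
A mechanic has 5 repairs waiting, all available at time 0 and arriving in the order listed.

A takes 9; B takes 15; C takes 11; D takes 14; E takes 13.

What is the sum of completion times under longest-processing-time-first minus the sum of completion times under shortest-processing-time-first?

30

LPT (decreasing processing time): B D E C A.
B: 0→15
D: 15→29
E: 29→42
C: 42→53
A: 53→62
Sum = 15+29+42+53+62 = 201.
SPT (increasing processing time): A C E D B.
A: 0→9
C: 9→20
E: 20→33
D: 33→47
B: 47→62
Sum = 9+20+33+47+62 = 171.
Difference = 201 − 171 = 30.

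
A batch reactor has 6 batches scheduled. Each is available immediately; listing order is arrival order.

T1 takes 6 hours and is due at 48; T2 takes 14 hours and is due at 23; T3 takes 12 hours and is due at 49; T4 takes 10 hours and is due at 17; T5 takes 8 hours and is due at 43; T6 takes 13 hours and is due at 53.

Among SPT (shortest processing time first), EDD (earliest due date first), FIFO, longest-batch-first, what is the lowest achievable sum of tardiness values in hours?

SPT (increasing processing time): T1 T5 T4 T3 T6 T2.
T1: 0→6, due 48, tardiness 0
T5: 6→14, due 43, tardiness 0
T4: 14→24, due 17, tardiness 7
T3: 24→36, due 49, tardiness 0
T6: 36→49, due 53, tardiness 0
T2: 49→63, due 23, tardiness 40
Sum = 0+0+7+0+0+40 = 47.
EDD (increasing due date): T4 T2 T5 T1 T3 T6.
T4: 0→10, due 17, tardiness 0
T2: 10→24, due 23, tardiness 1
T5: 24→32, due 43, tardiness 0
T1: 32→38, due 48, tardiness 0
T3: 38→50, due 49, tardiness 1
T6: 50→63, due 53, tardiness 10
Sum = 0+1+0+0+1+10 = 12.
FIFO (arrival order): T1 T2 T3 T4 T5 T6.
T1: 0→6, due 48, tardiness 0
T2: 6→20, due 23, tardiness 0
T3: 20→32, due 49, tardiness 0
T4: 32→42, due 17, tardiness 25
T5: 42→50, due 43, tardiness 7
T6: 50→63, due 53, tardiness 10
Sum = 0+0+0+25+7+10 = 42.
LPT (decreasing processing time): T2 T6 T3 T4 T5 T1.
T2: 0→14, due 23, tardiness 0
T6: 14→27, due 53, tardiness 0
T3: 27→39, due 49, tardiness 0
T4: 39→49, due 17, tardiness 32
T5: 49→57, due 43, tardiness 14
T1: 57→63, due 48, tardiness 15
Sum = 0+0+0+32+14+15 = 61.
SPT 47, EDD 12, FIFO 42, LPT 61 → minimum 12.

12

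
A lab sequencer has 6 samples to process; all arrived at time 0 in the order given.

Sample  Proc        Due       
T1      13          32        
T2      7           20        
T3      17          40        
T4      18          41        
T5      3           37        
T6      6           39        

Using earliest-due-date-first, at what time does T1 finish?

20

EDD (increasing due date): T2 T1 T5 T6 T3 T4.
T2: 0→7
T1: 7→20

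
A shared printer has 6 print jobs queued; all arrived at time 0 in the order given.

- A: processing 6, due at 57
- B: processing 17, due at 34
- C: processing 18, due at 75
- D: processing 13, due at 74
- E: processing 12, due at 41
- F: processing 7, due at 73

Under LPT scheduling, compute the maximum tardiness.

LPT (decreasing processing time): C B D E F A.
C: 0→18, due 75, tardiness 0
B: 18→35, due 34, tardiness 1
D: 35→48, due 74, tardiness 0
E: 48→60, due 41, tardiness 19
F: 60→67, due 73, tardiness 0
A: 67→73, due 57, tardiness 16
Maximum = 19.

19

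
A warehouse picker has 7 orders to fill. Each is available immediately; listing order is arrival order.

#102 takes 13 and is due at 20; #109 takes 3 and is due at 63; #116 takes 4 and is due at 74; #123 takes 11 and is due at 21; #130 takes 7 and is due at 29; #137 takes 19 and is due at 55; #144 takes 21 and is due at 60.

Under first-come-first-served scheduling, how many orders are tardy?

FIFO (arrival order): #102 #109 #116 #123 #130 #137 #144.
#102: 0→13, due 20, tardiness 0
#109: 13→16, due 63, tardiness 0
#116: 16→20, due 74, tardiness 0
#123: 20→31, due 21, tardiness 10
#130: 31→38, due 29, tardiness 9
#137: 38→57, due 55, tardiness 2
#144: 57→78, due 60, tardiness 18
Late orders: 4.

4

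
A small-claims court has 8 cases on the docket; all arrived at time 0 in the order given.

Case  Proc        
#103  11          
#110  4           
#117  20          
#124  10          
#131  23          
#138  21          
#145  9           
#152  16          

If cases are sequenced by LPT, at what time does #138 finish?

LPT (decreasing processing time): #131 #138 #117 #152 #103 #124 #145 #110.
#131: 0→23
#138: 23→44

44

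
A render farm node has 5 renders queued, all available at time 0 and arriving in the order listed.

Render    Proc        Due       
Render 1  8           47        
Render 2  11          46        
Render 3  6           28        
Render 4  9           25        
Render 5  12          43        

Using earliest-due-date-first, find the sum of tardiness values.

0

EDD (increasing due date): Render 4 Render 3 Render 5 Render 2 Render 1.
Render 4: 0→9, due 25, tardiness 0
Render 3: 9→15, due 28, tardiness 0
Render 5: 15→27, due 43, tardiness 0
Render 2: 27→38, due 46, tardiness 0
Render 1: 38→46, due 47, tardiness 0
Sum = 0+0+0+0+0 = 0.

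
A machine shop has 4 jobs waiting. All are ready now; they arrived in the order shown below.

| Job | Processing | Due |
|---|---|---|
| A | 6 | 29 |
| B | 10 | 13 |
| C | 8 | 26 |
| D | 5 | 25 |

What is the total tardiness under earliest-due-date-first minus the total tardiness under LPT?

-4

EDD (increasing due date): B D C A.
B: 0→10, due 13, tardiness 0
D: 10→15, due 25, tardiness 0
C: 15→23, due 26, tardiness 0
A: 23→29, due 29, tardiness 0
Sum = 0+0+0+0 = 0.
LPT (decreasing processing time): B C A D.
B: 0→10, due 13, tardiness 0
C: 10→18, due 26, tardiness 0
A: 18→24, due 29, tardiness 0
D: 24→29, due 25, tardiness 4
Sum = 0+0+0+4 = 4.
Difference = 0 − 4 = -4.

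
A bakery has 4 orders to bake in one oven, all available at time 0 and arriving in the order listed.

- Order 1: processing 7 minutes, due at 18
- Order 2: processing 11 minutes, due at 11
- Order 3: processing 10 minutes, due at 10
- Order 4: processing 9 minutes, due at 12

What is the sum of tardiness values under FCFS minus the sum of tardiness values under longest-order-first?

FIFO (arrival order): Order 1 Order 2 Order 3 Order 4.
Order 1: 0→7, due 18, tardiness 0
Order 2: 7→18, due 11, tardiness 7
Order 3: 18→28, due 10, tardiness 18
Order 4: 28→37, due 12, tardiness 25
Sum = 0+7+18+25 = 50.
LPT (decreasing processing time): Order 2 Order 3 Order 4 Order 1.
Order 2: 0→11, due 11, tardiness 0
Order 3: 11→21, due 10, tardiness 11
Order 4: 21→30, due 12, tardiness 18
Order 1: 30→37, due 18, tardiness 19
Sum = 0+11+18+19 = 48.
Difference = 50 − 48 = 2.

2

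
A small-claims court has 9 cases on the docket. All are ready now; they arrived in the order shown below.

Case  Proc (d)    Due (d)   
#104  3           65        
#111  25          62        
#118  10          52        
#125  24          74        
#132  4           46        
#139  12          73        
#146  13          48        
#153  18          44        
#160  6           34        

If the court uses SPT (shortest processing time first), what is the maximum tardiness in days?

53

SPT (increasing processing time): #104 #132 #160 #118 #139 #146 #153 #125 #111.
#104: 0→3, due 65, tardiness 0
#132: 3→7, due 46, tardiness 0
#160: 7→13, due 34, tardiness 0
#118: 13→23, due 52, tardiness 0
#139: 23→35, due 73, tardiness 0
#146: 35→48, due 48, tardiness 0
#153: 48→66, due 44, tardiness 22
#125: 66→90, due 74, tardiness 16
#111: 90→115, due 62, tardiness 53
Maximum = 53.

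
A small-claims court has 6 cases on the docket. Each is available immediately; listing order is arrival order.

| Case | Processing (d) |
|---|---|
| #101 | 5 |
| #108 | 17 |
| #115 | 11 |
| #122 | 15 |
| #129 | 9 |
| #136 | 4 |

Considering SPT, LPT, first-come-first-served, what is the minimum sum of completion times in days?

165

SPT (increasing processing time): #136 #101 #129 #115 #122 #108.
#136: 0→4
#101: 4→9
#129: 9→18
#115: 18→29
#122: 29→44
#108: 44→61
Sum = 4+9+18+29+44+61 = 165.
LPT (decreasing processing time): #108 #122 #115 #129 #101 #136.
#108: 0→17
#122: 17→32
#115: 32→43
#129: 43→52
#101: 52→57
#136: 57→61
Sum = 17+32+43+52+57+61 = 262.
FIFO (arrival order): #101 #108 #115 #122 #129 #136.
#101: 0→5
#108: 5→22
#115: 22→33
#122: 33→48
#129: 48→57
#136: 57→61
Sum = 5+22+33+48+57+61 = 226.
SPT 165, LPT 262, FIFO 226 → minimum 165.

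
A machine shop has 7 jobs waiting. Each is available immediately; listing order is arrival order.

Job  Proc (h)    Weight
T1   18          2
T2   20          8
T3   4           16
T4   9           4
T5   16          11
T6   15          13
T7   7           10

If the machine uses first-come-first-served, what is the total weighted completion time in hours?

3909

FIFO (arrival order): T1 T2 T3 T4 T5 T6 T7.
T1: finishes 18, weight 2, w·C = 36
T2: finishes 38, weight 8, w·C = 304
T3: finishes 42, weight 16, w·C = 672
T4: finishes 51, weight 4, w·C = 204
T5: finishes 67, weight 11, w·C = 737
T6: finishes 82, weight 13, w·C = 1066
T7: finishes 89, weight 10, w·C = 890
Sum = 36+304+672+204+737+1066+890 = 3909.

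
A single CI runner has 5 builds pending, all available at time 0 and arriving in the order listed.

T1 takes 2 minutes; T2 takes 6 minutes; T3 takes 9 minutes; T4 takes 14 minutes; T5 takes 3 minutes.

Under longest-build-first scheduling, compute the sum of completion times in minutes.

132

LPT (decreasing processing time): T4 T3 T2 T5 T1.
T4: 0→14
T3: 14→23
T2: 23→29
T5: 29→32
T1: 32→34
Sum = 14+23+29+32+34 = 132.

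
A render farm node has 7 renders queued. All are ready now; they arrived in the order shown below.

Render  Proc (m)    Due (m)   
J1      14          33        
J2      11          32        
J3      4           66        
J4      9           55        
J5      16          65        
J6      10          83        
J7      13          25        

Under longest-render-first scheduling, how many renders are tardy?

LPT (decreasing processing time): J5 J1 J7 J2 J6 J4 J3.
J5: 0→16, due 65, tardiness 0
J1: 16→30, due 33, tardiness 0
J7: 30→43, due 25, tardiness 18
J2: 43→54, due 32, tardiness 22
J6: 54→64, due 83, tardiness 0
J4: 64→73, due 55, tardiness 18
J3: 73→77, due 66, tardiness 11
Late renders: 4.

4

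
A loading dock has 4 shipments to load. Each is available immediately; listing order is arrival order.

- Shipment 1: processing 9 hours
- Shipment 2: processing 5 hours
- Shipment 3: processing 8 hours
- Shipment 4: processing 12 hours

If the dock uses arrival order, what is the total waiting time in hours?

45

FIFO (arrival order): Shipment 1 Shipment 2 Shipment 3 Shipment 4.
Shipment 1: waits 0, runs 0→9
Shipment 2: waits 9, runs 9→14
Shipment 3: waits 14, runs 14→22
Shipment 4: waits 22, runs 22→34
Sum = 0+9+14+22 = 45.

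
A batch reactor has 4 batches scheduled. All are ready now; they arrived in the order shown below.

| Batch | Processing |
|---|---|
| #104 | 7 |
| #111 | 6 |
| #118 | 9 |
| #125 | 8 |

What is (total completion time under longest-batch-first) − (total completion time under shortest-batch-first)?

10

LPT (decreasing processing time): #118 #125 #104 #111.
#118: 0→9
#125: 9→17
#104: 17→24
#111: 24→30
Sum = 9+17+24+30 = 80.
SPT (increasing processing time): #111 #104 #125 #118.
#111: 0→6
#104: 6→13
#125: 13→21
#118: 21→30
Sum = 6+13+21+30 = 70.
Difference = 80 − 70 = 10.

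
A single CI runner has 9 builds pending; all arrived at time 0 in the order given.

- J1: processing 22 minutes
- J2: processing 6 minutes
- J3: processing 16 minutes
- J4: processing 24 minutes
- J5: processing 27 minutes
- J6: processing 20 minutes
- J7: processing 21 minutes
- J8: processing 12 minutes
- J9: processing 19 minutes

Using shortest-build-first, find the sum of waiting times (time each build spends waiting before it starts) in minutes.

534

SPT (increasing processing time): J2 J8 J3 J9 J6 J7 J1 J4 J5.
J2: waits 0, runs 0→6
J8: waits 6, runs 6→18
J3: waits 18, runs 18→34
J9: waits 34, runs 34→53
J6: waits 53, runs 53→73
J7: waits 73, runs 73→94
J1: waits 94, runs 94→116
J4: waits 116, runs 116→140
J5: waits 140, runs 140→167
Sum = 0+6+18+34+53+73+94+116+140 = 534.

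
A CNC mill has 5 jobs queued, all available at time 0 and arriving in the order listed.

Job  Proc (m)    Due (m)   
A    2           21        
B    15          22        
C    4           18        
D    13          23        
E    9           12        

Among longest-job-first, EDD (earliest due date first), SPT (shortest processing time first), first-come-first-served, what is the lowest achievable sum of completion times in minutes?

LPT (decreasing processing time): B D E C A.
B: 0→15
D: 15→28
E: 28→37
C: 37→41
A: 41→43
Sum = 15+28+37+41+43 = 164.
EDD (increasing due date): E C A B D.
E: 0→9
C: 9→13
A: 13→15
B: 15→30
D: 30→43
Sum = 9+13+15+30+43 = 110.
SPT (increasing processing time): A C E D B.
A: 0→2
C: 2→6
E: 6→15
D: 15→28
B: 28→43
Sum = 2+6+15+28+43 = 94.
FIFO (arrival order): A B C D E.
A: 0→2
B: 2→17
C: 17→21
D: 21→34
E: 34→43
Sum = 2+17+21+34+43 = 117.
LPT 164, EDD 110, SPT 94, FIFO 117 → minimum 94.

94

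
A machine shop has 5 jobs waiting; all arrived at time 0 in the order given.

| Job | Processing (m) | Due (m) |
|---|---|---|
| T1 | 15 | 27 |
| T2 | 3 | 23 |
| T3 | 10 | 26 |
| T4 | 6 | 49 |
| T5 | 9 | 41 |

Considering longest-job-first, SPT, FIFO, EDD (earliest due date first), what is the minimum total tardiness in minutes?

1

LPT (decreasing processing time): T1 T3 T5 T4 T2.
T1: 0→15, due 27, tardiness 0
T3: 15→25, due 26, tardiness 0
T5: 25→34, due 41, tardiness 0
T4: 34→40, due 49, tardiness 0
T2: 40→43, due 23, tardiness 20
Sum = 0+0+0+0+20 = 20.
SPT (increasing processing time): T2 T4 T5 T3 T1.
T2: 0→3, due 23, tardiness 0
T4: 3→9, due 49, tardiness 0
T5: 9→18, due 41, tardiness 0
T3: 18→28, due 26, tardiness 2
T1: 28→43, due 27, tardiness 16
Sum = 0+0+0+2+16 = 18.
FIFO (arrival order): T1 T2 T3 T4 T5.
T1: 0→15, due 27, tardiness 0
T2: 15→18, due 23, tardiness 0
T3: 18→28, due 26, tardiness 2
T4: 28→34, due 49, tardiness 0
T5: 34→43, due 41, tardiness 2
Sum = 0+0+2+0+2 = 4.
EDD (increasing due date): T2 T3 T1 T5 T4.
T2: 0→3, due 23, tardiness 0
T3: 3→13, due 26, tardiness 0
T1: 13→28, due 27, tardiness 1
T5: 28→37, due 41, tardiness 0
T4: 37→43, due 49, tardiness 0
Sum = 0+0+1+0+0 = 1.
LPT 20, SPT 18, FIFO 4, EDD 1 → minimum 1.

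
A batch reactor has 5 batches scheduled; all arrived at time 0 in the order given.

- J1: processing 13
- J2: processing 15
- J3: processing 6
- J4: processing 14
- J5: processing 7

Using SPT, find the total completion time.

SPT (increasing processing time): J3 J5 J1 J4 J2.
J3: 0→6
J5: 6→13
J1: 13→26
J4: 26→40
J2: 40→55
Sum = 6+13+26+40+55 = 140.

140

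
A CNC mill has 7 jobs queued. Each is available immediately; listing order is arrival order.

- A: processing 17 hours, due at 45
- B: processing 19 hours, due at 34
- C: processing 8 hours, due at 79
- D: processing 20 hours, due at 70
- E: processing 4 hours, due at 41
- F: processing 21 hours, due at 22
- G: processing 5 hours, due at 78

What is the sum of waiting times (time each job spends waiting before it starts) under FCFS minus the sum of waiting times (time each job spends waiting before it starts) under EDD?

FIFO (arrival order): A B C D E F G.
A: waits 0, runs 0→17
B: waits 17, runs 17→36
C: waits 36, runs 36→44
D: waits 44, runs 44→64
E: waits 64, runs 64→68
F: waits 68, runs 68→89
G: waits 89, runs 89→94
Sum = 0+17+36+44+64+68+89 = 318.
EDD (increasing due date): F B E A D G C.
F: waits 0, runs 0→21
B: waits 21, runs 21→40
E: waits 40, runs 40→44
A: waits 44, runs 44→61
D: waits 61, runs 61→81
G: waits 81, runs 81→86
C: waits 86, runs 86→94
Sum = 0+21+40+44+61+81+86 = 333.
Difference = 318 − 333 = -15.

-15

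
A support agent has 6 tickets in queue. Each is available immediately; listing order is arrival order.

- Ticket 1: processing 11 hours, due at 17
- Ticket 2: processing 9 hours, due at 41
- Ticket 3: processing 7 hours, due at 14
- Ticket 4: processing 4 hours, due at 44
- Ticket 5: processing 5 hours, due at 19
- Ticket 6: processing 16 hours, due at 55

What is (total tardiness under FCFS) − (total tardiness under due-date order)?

FIFO (arrival order): Ticket 1 Ticket 2 Ticket 3 Ticket 4 Ticket 5 Ticket 6.
Ticket 1: 0→11, due 17, tardiness 0
Ticket 2: 11→20, due 41, tardiness 0
Ticket 3: 20→27, due 14, tardiness 13
Ticket 4: 27→31, due 44, tardiness 0
Ticket 5: 31→36, due 19, tardiness 17
Ticket 6: 36→52, due 55, tardiness 0
Sum = 0+0+13+0+17+0 = 30.
EDD (increasing due date): Ticket 3 Ticket 1 Ticket 5 Ticket 2 Ticket 4 Ticket 6.
Ticket 3: 0→7, due 14, tardiness 0
Ticket 1: 7→18, due 17, tardiness 1
Ticket 5: 18→23, due 19, tardiness 4
Ticket 2: 23→32, due 41, tardiness 0
Ticket 4: 32→36, due 44, tardiness 0
Ticket 6: 36→52, due 55, tardiness 0
Sum = 0+1+4+0+0+0 = 5.
Difference = 30 − 5 = 25.

25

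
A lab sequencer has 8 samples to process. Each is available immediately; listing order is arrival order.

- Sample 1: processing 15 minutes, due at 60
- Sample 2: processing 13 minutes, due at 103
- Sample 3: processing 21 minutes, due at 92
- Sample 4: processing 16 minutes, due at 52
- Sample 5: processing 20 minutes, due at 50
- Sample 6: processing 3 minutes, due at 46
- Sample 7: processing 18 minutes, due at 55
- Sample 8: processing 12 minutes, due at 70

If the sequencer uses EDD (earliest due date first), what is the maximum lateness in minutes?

15

EDD (increasing due date): Sample 6 Sample 5 Sample 4 Sample 7 Sample 1 Sample 8 Sample 3 Sample 2.
Sample 6: 0→3, due 46, lateness -43
Sample 5: 3→23, due 50, lateness -27
Sample 4: 23→39, due 52, lateness -13
Sample 7: 39→57, due 55, lateness 2
Sample 1: 57→72, due 60, lateness 12
Sample 8: 72→84, due 70, lateness 14
Sample 3: 84→105, due 92, lateness 13
Sample 2: 105→118, due 103, lateness 15
Maximum = 15.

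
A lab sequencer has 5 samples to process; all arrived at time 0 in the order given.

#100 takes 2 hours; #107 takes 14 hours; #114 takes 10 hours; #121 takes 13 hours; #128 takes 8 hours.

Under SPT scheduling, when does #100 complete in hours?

2

SPT (increasing processing time): #100 #128 #114 #121 #107.
#100: 0→2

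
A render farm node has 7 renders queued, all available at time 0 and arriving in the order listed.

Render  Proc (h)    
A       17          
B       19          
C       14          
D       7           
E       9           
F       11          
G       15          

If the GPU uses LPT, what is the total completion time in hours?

LPT (decreasing processing time): B A G C F E D.
B: 0→19
A: 19→36
G: 36→51
C: 51→65
F: 65→76
E: 76→85
D: 85→92
Sum = 19+36+51+65+76+85+92 = 424.

424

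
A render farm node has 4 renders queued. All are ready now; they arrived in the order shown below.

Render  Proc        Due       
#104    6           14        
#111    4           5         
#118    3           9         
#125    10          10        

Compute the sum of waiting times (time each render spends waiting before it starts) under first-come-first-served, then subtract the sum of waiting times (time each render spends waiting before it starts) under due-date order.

FIFO (arrival order): #104 #111 #118 #125.
#104: waits 0, runs 0→6
#111: waits 6, runs 6→10
#118: waits 10, runs 10→13
#125: waits 13, runs 13→23
Sum = 0+6+10+13 = 29.
EDD (increasing due date): #111 #118 #125 #104.
#111: waits 0, runs 0→4
#118: waits 4, runs 4→7
#125: waits 7, runs 7→17
#104: waits 17, runs 17→23
Sum = 0+4+7+17 = 28.
Difference = 29 − 28 = 1.

1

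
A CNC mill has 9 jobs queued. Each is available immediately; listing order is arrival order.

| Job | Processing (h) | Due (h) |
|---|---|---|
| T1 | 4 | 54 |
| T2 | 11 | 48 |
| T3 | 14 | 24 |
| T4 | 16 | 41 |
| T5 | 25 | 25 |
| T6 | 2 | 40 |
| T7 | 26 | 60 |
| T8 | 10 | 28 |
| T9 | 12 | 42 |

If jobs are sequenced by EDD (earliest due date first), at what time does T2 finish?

EDD (increasing due date): T3 T5 T8 T6 T4 T9 T2 T1 T7.
T3: 0→14
T5: 14→39
T8: 39→49
T6: 49→51
T4: 51→67
T9: 67→79
T2: 79→90

90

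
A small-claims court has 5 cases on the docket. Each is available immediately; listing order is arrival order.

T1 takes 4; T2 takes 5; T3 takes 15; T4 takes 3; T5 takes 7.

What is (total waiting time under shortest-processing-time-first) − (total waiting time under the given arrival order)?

SPT (increasing processing time): T4 T1 T2 T5 T3.
T4: waits 0, runs 0→3
T1: waits 3, runs 3→7
T2: waits 7, runs 7→12
T5: waits 12, runs 12→19
T3: waits 19, runs 19→34
Sum = 0+3+7+12+19 = 41.
FIFO (arrival order): T1 T2 T3 T4 T5.
T1: waits 0, runs 0→4
T2: waits 4, runs 4→9
T3: waits 9, runs 9→24
T4: waits 24, runs 24→27
T5: waits 27, runs 27→34
Sum = 0+4+9+24+27 = 64.
Difference = 41 − 64 = -23.

-23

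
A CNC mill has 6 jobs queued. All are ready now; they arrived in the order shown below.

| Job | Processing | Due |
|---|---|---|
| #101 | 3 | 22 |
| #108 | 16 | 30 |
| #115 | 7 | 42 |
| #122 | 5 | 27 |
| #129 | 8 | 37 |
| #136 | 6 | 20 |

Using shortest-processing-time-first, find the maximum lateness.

SPT (increasing processing time): #101 #122 #136 #115 #129 #108.
#101: 0→3, due 22, lateness -19
#122: 3→8, due 27, lateness -19
#136: 8→14, due 20, lateness -6
#115: 14→21, due 42, lateness -21
#129: 21→29, due 37, lateness -8
#108: 29→45, due 30, lateness 15
Maximum = 15.

15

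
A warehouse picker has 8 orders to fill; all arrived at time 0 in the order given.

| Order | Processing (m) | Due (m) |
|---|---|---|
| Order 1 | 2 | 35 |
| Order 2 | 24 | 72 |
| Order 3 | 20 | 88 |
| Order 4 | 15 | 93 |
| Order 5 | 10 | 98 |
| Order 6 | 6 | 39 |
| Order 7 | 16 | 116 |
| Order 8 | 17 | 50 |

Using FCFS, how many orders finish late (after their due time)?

2

FIFO (arrival order): Order 1 Order 2 Order 3 Order 4 Order 5 Order 6 Order 7 Order 8.
Order 1: 0→2, due 35, tardiness 0
Order 2: 2→26, due 72, tardiness 0
Order 3: 26→46, due 88, tardiness 0
Order 4: 46→61, due 93, tardiness 0
Order 5: 61→71, due 98, tardiness 0
Order 6: 71→77, due 39, tardiness 38
Order 7: 77→93, due 116, tardiness 0
Order 8: 93→110, due 50, tardiness 60
Late orders: 2.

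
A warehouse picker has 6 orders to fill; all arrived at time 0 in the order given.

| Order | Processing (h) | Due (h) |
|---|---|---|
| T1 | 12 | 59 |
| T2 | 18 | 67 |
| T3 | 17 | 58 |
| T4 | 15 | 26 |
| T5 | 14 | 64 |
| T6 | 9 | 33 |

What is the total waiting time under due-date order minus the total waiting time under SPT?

18

EDD (increasing due date): T4 T6 T3 T1 T5 T2.
T4: waits 0, runs 0→15
T6: waits 15, runs 15→24
T3: waits 24, runs 24→41
T1: waits 41, runs 41→53
T5: waits 53, runs 53→67
T2: waits 67, runs 67→85
Sum = 0+15+24+41+53+67 = 200.
SPT (increasing processing time): T6 T1 T5 T4 T3 T2.
T6: waits 0, runs 0→9
T1: waits 9, runs 9→21
T5: waits 21, runs 21→35
T4: waits 35, runs 35→50
T3: waits 50, runs 50→67
T2: waits 67, runs 67→85
Sum = 0+9+21+35+50+67 = 182.
Difference = 200 − 182 = 18.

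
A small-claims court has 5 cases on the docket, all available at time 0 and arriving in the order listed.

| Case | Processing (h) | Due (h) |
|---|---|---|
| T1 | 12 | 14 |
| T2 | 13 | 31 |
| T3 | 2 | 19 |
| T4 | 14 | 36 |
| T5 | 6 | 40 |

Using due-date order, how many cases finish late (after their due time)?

EDD (increasing due date): T1 T3 T2 T4 T5.
T1: 0→12, due 14, tardiness 0
T3: 12→14, due 19, tardiness 0
T2: 14→27, due 31, tardiness 0
T4: 27→41, due 36, tardiness 5
T5: 41→47, due 40, tardiness 7
Late cases: 2.

2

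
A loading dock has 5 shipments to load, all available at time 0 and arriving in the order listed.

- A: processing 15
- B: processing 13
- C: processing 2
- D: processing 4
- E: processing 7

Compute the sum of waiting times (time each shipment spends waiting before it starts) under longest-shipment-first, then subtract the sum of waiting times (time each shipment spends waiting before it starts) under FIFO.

LPT (decreasing processing time): A B E D C.
A: waits 0, runs 0→15
B: waits 15, runs 15→28
E: waits 28, runs 28→35
D: waits 35, runs 35→39
C: waits 39, runs 39→41
Sum = 0+15+28+35+39 = 117.
FIFO (arrival order): A B C D E.
A: waits 0, runs 0→15
B: waits 15, runs 15→28
C: waits 28, runs 28→30
D: waits 30, runs 30→34
E: waits 34, runs 34→41
Sum = 0+15+28+30+34 = 107.
Difference = 117 − 107 = 10.

10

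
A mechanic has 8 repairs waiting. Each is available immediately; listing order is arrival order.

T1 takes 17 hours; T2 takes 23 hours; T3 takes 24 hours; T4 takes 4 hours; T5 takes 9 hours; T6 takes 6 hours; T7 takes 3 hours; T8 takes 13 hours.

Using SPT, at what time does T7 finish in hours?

3

SPT (increasing processing time): T7 T4 T6 T5 T8 T1 T2 T3.
T7: 0→3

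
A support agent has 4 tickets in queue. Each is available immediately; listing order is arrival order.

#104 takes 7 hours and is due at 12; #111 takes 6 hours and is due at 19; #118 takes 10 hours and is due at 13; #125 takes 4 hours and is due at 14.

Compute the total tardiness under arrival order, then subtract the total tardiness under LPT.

FIFO (arrival order): #104 #111 #118 #125.
#104: 0→7, due 12, tardiness 0
#111: 7→13, due 19, tardiness 0
#118: 13→23, due 13, tardiness 10
#125: 23→27, due 14, tardiness 13
Sum = 0+0+10+13 = 23.
LPT (decreasing processing time): #118 #104 #111 #125.
#118: 0→10, due 13, tardiness 0
#104: 10→17, due 12, tardiness 5
#111: 17→23, due 19, tardiness 4
#125: 23→27, due 14, tardiness 13
Sum = 0+5+4+13 = 22.
Difference = 23 − 22 = 1.

1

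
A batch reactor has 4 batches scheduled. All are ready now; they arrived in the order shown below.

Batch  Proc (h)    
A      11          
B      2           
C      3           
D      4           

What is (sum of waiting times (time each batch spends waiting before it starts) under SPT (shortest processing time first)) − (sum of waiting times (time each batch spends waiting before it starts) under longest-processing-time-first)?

SPT (increasing processing time): B C D A.
B: waits 0, runs 0→2
C: waits 2, runs 2→5
D: waits 5, runs 5→9
A: waits 9, runs 9→20
Sum = 0+2+5+9 = 16.
LPT (decreasing processing time): A D C B.
A: waits 0, runs 0→11
D: waits 11, runs 11→15
C: waits 15, runs 15→18
B: waits 18, runs 18→20
Sum = 0+11+15+18 = 44.
Difference = 16 − 44 = -28.

-28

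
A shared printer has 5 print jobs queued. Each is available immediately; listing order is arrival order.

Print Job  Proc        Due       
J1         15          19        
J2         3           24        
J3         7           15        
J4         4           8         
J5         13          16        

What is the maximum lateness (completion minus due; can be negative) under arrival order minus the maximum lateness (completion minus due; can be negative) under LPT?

-5

FIFO (arrival order): J1 J2 J3 J4 J5.
J1: 0→15, due 19, lateness -4
J2: 15→18, due 24, lateness -6
J3: 18→25, due 15, lateness 10
J4: 25→29, due 8, lateness 21
J5: 29→42, due 16, lateness 26
Maximum = 26.
LPT (decreasing processing time): J1 J5 J3 J4 J2.
J1: 0→15, due 19, lateness -4
J5: 15→28, due 16, lateness 12
J3: 28→35, due 15, lateness 20
J4: 35→39, due 8, lateness 31
J2: 39→42, due 24, lateness 18
Maximum = 31.
Difference = 26 − 31 = -5.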